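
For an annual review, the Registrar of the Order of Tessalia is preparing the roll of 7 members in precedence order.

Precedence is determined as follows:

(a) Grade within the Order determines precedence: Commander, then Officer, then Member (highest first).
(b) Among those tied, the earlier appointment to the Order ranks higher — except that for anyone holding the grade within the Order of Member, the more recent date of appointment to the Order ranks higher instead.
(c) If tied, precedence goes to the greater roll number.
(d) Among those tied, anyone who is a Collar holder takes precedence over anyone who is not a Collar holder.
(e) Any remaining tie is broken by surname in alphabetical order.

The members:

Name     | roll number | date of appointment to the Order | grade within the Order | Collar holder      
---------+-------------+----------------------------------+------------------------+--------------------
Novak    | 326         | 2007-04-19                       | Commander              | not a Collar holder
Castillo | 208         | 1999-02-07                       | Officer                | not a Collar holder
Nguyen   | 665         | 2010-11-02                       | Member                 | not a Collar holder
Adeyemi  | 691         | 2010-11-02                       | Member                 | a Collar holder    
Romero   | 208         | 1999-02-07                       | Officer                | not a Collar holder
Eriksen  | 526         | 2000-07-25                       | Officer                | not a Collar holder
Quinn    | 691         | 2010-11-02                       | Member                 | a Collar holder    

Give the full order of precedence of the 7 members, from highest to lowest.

By grade within the Order: Novak (Commander); then Castillo, Romero and Eriksen (Officer); then Adeyemi, Quinn and Nguyen (Member).
Among Castillo, Romero and Eriksen, by date of appointment to the Order (earlier first): Castillo and Romero (1999-02-07) before Eriksen (2000-07-25).
Castillo and Romero both have roll number 208, so the next rule applies.
Castillo and Romero are each not a Collar holder, so the next rule applies.
Among Castillo and Romero, alphabetically by surname: Castillo before Romero.
Adeyemi, Quinn and Nguyen all have date of appointment to the Order 2010-11-02, so the next rule applies.
Among Adeyemi, Quinn and Nguyen, by roll number (higher first): Adeyemi and Quinn (691) before Nguyen (665).
Adeyemi and Quinn are each a Collar holder, so the next rule applies.
Among Adeyemi and Quinn, alphabetically by surname: Adeyemi before Quinn.
Full order: Novak, Castillo, Romero, Eriksen, Adeyemi, Quinn, Nguyen.

Novak, Castillo, Romero, Eriksen, Adeyemi, Quinn, Nguyen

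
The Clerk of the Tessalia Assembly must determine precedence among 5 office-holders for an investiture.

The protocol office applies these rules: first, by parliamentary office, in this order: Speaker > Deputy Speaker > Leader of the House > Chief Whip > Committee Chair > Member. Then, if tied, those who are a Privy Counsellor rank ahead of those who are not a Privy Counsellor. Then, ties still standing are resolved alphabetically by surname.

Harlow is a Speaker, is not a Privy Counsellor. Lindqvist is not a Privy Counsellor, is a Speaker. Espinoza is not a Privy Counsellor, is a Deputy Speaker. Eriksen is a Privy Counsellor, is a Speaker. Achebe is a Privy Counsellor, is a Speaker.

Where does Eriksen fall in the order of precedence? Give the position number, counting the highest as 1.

2

By parliamentary office: Achebe, Eriksen, Harlow and Lindqvist (Speaker); then Espinoza (Deputy Speaker).
Among Achebe, Eriksen, Harlow and Lindqvist, a Privy Counsellor before not a Privy Counsellor: Achebe and Eriksen (a Privy Counsellor) before Harlow and Lindqvist (not a Privy Counsellor).
Among Achebe and Eriksen, alphabetically by surname: Achebe before Eriksen.
Among Harlow and Lindqvist, alphabetically by surname: Harlow before Lindqvist.
Order: Achebe, Eriksen, Harlow, Lindqvist, Espinoza. So position 2.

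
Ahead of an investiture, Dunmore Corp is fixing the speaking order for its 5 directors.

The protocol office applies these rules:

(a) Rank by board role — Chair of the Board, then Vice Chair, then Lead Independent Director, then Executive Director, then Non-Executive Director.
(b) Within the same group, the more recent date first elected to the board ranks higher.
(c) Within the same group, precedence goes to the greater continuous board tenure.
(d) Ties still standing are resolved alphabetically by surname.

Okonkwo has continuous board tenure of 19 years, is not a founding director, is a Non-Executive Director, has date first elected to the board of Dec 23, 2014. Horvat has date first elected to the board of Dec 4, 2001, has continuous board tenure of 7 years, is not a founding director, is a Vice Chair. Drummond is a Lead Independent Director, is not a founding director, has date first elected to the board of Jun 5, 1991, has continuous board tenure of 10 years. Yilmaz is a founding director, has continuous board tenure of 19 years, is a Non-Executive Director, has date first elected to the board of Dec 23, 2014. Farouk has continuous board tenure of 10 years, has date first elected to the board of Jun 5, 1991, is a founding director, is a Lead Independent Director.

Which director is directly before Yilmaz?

Okonkwo

By board role: Horvat (Vice Chair); then Drummond and Farouk (Lead Independent Director); then Okonkwo and Yilmaz (Non-Executive Director).
Drummond and Farouk both have date first elected to the board Jun 5, 1991, so the next rule applies.
Drummond and Farouk both have continuous board tenure 10 years, so the next rule applies.
Among Drummond and Farouk, alphabetically by surname: Drummond before Farouk.
Okonkwo and Yilmaz both have date first elected to the board Dec 23, 2014, so the next rule applies.
Okonkwo and Yilmaz both have continuous board tenure 19 years, so the next rule applies.
Among Okonkwo and Yilmaz, alphabetically by surname: Okonkwo before Yilmaz.
Order: Horvat, Drummond, Farouk, Okonkwo, Yilmaz.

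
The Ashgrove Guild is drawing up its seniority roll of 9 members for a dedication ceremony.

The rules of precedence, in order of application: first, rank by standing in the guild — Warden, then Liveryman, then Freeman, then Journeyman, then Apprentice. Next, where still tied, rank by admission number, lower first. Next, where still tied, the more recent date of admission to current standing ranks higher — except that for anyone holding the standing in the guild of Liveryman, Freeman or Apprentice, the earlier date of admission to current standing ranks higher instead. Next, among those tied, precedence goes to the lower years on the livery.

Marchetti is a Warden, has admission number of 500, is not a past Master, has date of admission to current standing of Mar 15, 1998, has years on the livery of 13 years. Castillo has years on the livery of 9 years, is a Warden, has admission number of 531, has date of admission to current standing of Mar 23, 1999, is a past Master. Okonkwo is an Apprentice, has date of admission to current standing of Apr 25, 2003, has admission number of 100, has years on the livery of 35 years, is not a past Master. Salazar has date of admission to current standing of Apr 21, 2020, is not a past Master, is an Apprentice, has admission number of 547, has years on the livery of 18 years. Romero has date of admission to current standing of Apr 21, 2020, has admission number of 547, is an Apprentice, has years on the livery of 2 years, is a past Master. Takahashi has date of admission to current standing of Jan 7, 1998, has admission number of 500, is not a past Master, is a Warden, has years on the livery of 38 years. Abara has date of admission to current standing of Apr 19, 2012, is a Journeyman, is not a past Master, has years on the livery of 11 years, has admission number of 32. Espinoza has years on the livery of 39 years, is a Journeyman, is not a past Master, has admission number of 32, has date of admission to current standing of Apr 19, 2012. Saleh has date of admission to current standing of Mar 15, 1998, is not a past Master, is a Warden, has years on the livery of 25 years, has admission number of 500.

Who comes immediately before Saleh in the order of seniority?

By standing in the guild: Marchetti, Saleh, Takahashi and Castillo (Warden); then Abara and Espinoza (Journeyman); then Okonkwo, Romero and Salazar (Apprentice).
Among Marchetti, Saleh, Takahashi and Castillo, by admission number (lower first): Marchetti, Saleh and Takahashi (500) before Castillo (531).
Among Marchetti, Saleh and Takahashi, by date of admission to current standing (later first): Marchetti and Saleh (Mar 15, 1998) before Takahashi (Jan 7, 1998).
Among Marchetti and Saleh, by years on the livery (lower first): Marchetti (13 years) before Saleh (25 years).
Abara and Espinoza both have admission number 32, so the next rule applies.
Abara and Espinoza both have date of admission to current standing Apr 19, 2012, so the next rule applies.
Among Abara and Espinoza, by years on the livery (lower first): Abara (11 years) before Espinoza (39 years).
Among Okonkwo, Romero and Salazar, by admission number (lower first): Okonkwo (100) before Romero and Salazar (547).
Romero and Salazar both have date of admission to current standing Apr 21, 2020, so the next rule applies.
Among Romero and Salazar, by years on the livery (lower first): Romero (2 years) before Salazar (18 years).
Order: Marchetti, Saleh, Takahashi, Castillo, Abara, Espinoza, Okonkwo, Romero, Salazar.

Marchetti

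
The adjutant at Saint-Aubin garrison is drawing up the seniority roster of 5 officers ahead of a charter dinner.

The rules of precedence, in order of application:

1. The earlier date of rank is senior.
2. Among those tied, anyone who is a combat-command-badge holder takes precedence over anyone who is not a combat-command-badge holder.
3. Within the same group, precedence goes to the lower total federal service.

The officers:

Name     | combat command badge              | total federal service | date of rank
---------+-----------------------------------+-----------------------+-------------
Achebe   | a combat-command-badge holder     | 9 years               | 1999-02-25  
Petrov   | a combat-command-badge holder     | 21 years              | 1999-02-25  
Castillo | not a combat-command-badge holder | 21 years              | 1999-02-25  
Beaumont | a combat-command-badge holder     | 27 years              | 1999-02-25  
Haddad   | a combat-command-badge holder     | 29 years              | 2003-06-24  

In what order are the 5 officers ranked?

By date of rank (earlier first): Achebe, Petrov, Beaumont and Castillo (each 1999-02-25); then Haddad (2003-06-24).
Among Achebe, Petrov, Beaumont and Castillo, a combat-command-badge holder before not a combat-command-badge holder: Achebe, Petrov and Beaumont (a combat-command-badge holder) before Castillo (not a combat-command-badge holder).
Among Achebe, Petrov and Beaumont, by total federal service (lower first): Achebe (9 years) before Petrov (21 years) before Beaumont (27 years).
Full order: Achebe, Petrov, Beaumont, Castillo, Haddad.

Achebe, Petrov, Beaumont, Castillo, Haddad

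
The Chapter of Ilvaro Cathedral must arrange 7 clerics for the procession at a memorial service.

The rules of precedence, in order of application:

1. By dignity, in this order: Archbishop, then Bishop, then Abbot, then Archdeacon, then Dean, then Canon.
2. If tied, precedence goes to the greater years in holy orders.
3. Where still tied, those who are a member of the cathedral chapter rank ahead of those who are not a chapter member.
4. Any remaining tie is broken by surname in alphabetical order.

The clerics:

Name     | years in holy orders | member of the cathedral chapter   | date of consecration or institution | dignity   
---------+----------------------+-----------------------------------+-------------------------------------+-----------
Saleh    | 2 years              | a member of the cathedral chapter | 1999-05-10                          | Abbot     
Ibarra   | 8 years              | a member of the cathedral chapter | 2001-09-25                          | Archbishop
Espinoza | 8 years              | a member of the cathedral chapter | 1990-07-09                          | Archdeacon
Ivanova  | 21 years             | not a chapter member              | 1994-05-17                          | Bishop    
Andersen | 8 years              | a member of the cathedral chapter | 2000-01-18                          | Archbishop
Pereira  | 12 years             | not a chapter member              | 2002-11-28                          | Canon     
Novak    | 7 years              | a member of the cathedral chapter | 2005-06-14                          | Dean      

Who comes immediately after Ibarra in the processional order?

Ivanova

By dignity: Andersen and Ibarra (Archbishop); then Ivanova (Bishop); then Saleh (Abbot); then Espinoza (Archdeacon); then Novak (Dean); then Pereira (Canon).
Andersen and Ibarra both have years in holy orders 8 years, so the next rule applies.
Andersen and Ibarra are each a member of the cathedral chapter, so the next rule applies.
Among Andersen and Ibarra, alphabetically by surname: Andersen before Ibarra.
Order: Andersen, Ibarra, Ivanova, Saleh, Espinoza, Novak, Pereira.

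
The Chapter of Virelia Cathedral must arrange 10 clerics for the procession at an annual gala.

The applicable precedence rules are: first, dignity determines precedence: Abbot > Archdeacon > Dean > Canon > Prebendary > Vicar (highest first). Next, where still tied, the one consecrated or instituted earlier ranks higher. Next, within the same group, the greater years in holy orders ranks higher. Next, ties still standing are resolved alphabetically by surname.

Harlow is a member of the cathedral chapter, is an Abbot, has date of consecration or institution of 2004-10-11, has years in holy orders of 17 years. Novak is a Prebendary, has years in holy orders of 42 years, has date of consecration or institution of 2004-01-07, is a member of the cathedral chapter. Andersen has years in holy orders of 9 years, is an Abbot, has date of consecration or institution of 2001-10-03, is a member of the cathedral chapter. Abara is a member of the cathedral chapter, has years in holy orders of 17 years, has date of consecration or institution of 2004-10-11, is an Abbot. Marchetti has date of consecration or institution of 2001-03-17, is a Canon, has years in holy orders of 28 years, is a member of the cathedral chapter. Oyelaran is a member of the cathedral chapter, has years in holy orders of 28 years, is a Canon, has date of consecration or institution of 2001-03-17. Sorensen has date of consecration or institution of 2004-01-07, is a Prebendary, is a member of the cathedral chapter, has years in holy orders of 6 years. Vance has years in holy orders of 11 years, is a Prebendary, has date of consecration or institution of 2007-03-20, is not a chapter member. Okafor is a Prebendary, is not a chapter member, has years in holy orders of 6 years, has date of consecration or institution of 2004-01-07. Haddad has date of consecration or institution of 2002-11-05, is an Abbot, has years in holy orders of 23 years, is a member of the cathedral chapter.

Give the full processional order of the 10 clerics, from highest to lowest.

By dignity: Andersen, Haddad, Abara and Harlow (Abbot); then Marchetti and Oyelaran (Canon); then Novak, Okafor, Sorensen and Vance (Prebendary).
Among Andersen, Haddad, Abara and Harlow, by date of consecration or institution (earlier first): Andersen (2001-10-03) before Haddad (2002-11-05) before Abara and Harlow (2004-10-11).
Abara and Harlow both have years in holy orders 17 years, so the next rule applies.
Among Abara and Harlow, alphabetically by surname: Abara before Harlow.
Marchetti and Oyelaran both have date of consecration or institution 2001-03-17, so the next rule applies.
Marchetti and Oyelaran both have years in holy orders 28 years, so the next rule applies.
Among Marchetti and Oyelaran, alphabetically by surname: Marchetti before Oyelaran.
Among Novak, Okafor, Sorensen and Vance, by date of consecration or institution (earlier first): Novak, Okafor and Sorensen (2004-01-07) before Vance (2007-03-20).
Among Novak, Okafor and Sorensen, by years in holy orders (higher first): Novak (42 years) before Okafor and Sorensen (6 years).
Among Okafor and Sorensen, alphabetically by surname: Okafor before Sorensen.
Full order: Andersen, Haddad, Abara, Harlow, Marchetti, Oyelaran, Novak, Okafor, Sorensen, Vance.

Andersen, Haddad, Abara, Harlow, Marchetti, Oyelaran, Novak, Okafor, Sorensen, Vance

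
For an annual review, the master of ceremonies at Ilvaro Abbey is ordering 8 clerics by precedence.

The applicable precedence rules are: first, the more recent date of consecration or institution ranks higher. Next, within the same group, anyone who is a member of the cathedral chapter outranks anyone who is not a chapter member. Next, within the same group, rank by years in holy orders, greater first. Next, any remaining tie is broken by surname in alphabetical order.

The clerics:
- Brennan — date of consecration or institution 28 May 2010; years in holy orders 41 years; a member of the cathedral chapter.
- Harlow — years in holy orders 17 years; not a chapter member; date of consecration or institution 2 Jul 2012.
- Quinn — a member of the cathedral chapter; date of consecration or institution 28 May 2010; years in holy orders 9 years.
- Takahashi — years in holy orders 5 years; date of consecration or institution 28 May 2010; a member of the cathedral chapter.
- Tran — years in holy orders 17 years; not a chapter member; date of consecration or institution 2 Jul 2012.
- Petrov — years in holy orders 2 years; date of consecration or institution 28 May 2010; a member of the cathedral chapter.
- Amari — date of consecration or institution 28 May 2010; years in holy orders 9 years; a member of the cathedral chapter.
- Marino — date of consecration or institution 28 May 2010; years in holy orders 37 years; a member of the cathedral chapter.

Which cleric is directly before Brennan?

By date of consecration or institution (later first): Harlow and Tran (both 2 Jul 2012); then Brennan, Marino, Amari, Quinn, Takahashi and Petrov (each 28 May 2010).
Harlow and Tran are each not a chapter member, so the next rule applies.
Harlow and Tran both have years in holy orders 17 years, so the next rule applies.
Among Harlow and Tran, alphabetically by surname: Harlow before Tran.
Brennan, Marino, Amari, Quinn, Takahashi and Petrov are each a member of the cathedral chapter, so the next rule applies.
Among Brennan, Marino, Amari, Quinn, Takahashi and Petrov, by years in holy orders (higher first): Brennan (41 years) before Marino (37 years) before Amari and Quinn (9 years) before Takahashi (5 years) before Petrov (2 years).
Among Amari and Quinn, alphabetically by surname: Amari before Quinn.
Order: Harlow, Tran, Brennan, Marino, Amari, Quinn, Takahashi, Petrov.

Tran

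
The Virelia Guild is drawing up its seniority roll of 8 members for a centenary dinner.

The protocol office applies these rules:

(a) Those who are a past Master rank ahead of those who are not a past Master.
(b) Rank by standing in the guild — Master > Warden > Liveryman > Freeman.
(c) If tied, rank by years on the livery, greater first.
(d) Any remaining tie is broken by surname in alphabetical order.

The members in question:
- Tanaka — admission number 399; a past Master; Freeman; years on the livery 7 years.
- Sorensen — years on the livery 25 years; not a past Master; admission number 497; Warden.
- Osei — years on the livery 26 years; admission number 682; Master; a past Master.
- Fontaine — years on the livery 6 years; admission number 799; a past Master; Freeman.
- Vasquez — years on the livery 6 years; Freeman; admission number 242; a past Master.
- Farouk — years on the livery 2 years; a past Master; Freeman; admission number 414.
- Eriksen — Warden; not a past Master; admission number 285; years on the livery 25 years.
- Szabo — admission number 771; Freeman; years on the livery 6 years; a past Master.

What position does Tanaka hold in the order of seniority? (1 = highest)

2

By the first rule: Osei, Tanaka, Fontaine, Szabo, Vasquez and Farouk (each a past Master); then Eriksen and Sorensen (both not a past Master).
Among Osei, Tanaka, Fontaine, Szabo, Vasquez and Farouk, by standing in the guild: Osei (Master) before Tanaka, Fontaine, Szabo, Vasquez and Farouk (Freeman).
Among Tanaka, Fontaine, Szabo, Vasquez and Farouk, by years on the livery (higher first): Tanaka (7 years) before Fontaine, Szabo and Vasquez (6 years) before Farouk (2 years).
Among Fontaine, Szabo and Vasquez, alphabetically by surname: Fontaine before Szabo before Vasquez.
Eriksen and Sorensen are each Warden, so the next rule applies.
Eriksen and Sorensen both have years on the livery 25 years, so the next rule applies.
Among Eriksen and Sorensen, alphabetically by surname: Eriksen before Sorensen.
Order: Osei, Tanaka, Fontaine, Szabo, Vasquez, Farouk, Eriksen, Sorensen. So position 2.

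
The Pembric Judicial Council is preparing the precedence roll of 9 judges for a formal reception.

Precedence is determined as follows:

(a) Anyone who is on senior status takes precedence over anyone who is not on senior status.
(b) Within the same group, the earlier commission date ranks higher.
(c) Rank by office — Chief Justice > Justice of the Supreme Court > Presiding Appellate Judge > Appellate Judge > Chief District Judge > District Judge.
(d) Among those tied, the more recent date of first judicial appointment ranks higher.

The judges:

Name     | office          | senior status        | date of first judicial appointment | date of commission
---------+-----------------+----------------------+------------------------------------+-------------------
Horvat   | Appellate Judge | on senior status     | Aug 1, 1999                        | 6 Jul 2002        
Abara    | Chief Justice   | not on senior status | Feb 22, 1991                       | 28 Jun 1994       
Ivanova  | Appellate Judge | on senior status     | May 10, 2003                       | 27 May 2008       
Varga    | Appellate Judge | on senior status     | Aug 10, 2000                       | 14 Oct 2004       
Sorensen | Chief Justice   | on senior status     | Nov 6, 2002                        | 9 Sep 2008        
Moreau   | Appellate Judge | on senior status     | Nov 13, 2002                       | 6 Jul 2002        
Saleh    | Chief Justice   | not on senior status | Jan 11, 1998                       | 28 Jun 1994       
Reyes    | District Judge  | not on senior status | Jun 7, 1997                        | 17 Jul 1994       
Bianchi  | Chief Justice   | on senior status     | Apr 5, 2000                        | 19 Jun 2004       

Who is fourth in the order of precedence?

Varga

By the first rule: Moreau, Horvat, Bianchi, Varga, Ivanova and Sorensen (each on senior status); then Saleh, Abara and Reyes (each not on senior status).
Among Moreau, Horvat, Bianchi, Varga, Ivanova and Sorensen, by date of commission (earlier first): Moreau and Horvat (6 Jul 2002) before Bianchi (19 Jun 2004) before Varga (14 Oct 2004) before Ivanova (27 May 2008) before Sorensen (9 Sep 2008).
Moreau and Horvat are each Appellate Judge, so the next rule applies.
Among Moreau and Horvat, by date of first judicial appointment (later first): Moreau (Nov 13, 2002) before Horvat (Aug 1, 1999).
Among Saleh, Abara and Reyes, by date of commission (earlier first): Saleh and Abara (28 Jun 1994) before Reyes (17 Jul 1994).
Saleh and Abara are each Chief Justice, so the next rule applies.
Among Saleh and Abara, by date of first judicial appointment (later first): Saleh (Jan 11, 1998) before Abara (Feb 22, 1991).
Order: Moreau, Horvat, Bianchi, Varga, Ivanova, Sorensen, Saleh, Abara, Reyes.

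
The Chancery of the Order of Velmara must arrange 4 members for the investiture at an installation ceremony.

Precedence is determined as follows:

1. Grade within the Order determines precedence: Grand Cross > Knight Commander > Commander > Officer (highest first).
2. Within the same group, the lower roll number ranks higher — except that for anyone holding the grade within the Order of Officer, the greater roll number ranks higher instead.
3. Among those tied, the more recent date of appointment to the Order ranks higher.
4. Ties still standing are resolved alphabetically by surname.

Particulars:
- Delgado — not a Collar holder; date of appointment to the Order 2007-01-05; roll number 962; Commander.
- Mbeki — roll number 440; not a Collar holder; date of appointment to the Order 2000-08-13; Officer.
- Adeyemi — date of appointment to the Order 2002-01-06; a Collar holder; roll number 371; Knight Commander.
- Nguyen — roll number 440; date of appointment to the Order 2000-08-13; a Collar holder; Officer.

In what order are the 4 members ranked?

Adeyemi, Delgado, Mbeki, Nguyen

By grade within the Order: Adeyemi (Knight Commander); then Delgado (Commander); then Mbeki and Nguyen (Officer).
Mbeki and Nguyen both have roll number 440, so the next rule applies.
Mbeki and Nguyen both have date of appointment to the Order 2000-08-13, so the next rule applies.
Among Mbeki and Nguyen, alphabetically by surname: Mbeki before Nguyen.
Full order: Adeyemi, Delgado, Mbeki, Nguyen.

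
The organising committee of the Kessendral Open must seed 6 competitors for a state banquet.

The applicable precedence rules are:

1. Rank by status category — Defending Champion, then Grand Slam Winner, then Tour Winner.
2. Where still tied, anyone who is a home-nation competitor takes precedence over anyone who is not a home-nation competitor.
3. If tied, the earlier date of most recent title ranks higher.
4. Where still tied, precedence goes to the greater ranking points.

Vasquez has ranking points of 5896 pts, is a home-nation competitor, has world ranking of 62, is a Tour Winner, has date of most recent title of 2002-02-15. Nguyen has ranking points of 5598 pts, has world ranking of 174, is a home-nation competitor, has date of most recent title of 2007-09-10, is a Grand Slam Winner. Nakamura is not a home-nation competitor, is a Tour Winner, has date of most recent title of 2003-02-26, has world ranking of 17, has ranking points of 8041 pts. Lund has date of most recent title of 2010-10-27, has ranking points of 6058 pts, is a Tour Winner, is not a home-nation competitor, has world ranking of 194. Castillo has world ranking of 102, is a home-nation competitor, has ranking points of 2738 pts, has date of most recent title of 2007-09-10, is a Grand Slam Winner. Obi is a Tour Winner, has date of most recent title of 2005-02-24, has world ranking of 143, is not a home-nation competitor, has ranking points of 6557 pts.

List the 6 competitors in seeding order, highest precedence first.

Nguyen, Castillo, Vasquez, Nakamura, Obi, Lund

By status category: Nguyen and Castillo (Grand Slam Winner); then Vasquez, Nakamura, Obi and Lund (Tour Winner).
Nguyen and Castillo are each a home-nation competitor, so the next rule applies.
Nguyen and Castillo both have date of most recent title 2007-09-10, so the next rule applies.
Among Nguyen and Castillo, by ranking points (higher first): Nguyen (5598 pts) before Castillo (2738 pts).
Among Vasquez, Nakamura, Obi and Lund, a home-nation competitor before not a home-nation competitor: Vasquez (a home-nation competitor) before Nakamura, Obi and Lund (not a home-nation competitor).
Among Nakamura, Obi and Lund, by date of most recent title (earlier first): Nakamura (2003-02-26) before Obi (2005-02-24) before Lund (2010-10-27).
Full order: Nguyen, Castillo, Vasquez, Nakamura, Obi, Lund.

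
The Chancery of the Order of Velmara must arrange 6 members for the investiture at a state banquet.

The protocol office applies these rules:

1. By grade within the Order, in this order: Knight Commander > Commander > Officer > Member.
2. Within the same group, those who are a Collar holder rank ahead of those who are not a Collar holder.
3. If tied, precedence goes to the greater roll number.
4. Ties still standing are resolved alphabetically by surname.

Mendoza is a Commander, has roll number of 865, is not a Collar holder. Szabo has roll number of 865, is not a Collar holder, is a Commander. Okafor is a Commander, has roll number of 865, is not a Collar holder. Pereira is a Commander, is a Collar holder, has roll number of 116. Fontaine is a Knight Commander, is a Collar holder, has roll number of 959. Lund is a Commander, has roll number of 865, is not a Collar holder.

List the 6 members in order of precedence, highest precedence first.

By grade within the Order: Fontaine (Knight Commander); then Pereira, Lund, Mendoza, Okafor and Szabo (Commander).
Among Pereira, Lund, Mendoza, Okafor and Szabo, a Collar holder before not a Collar holder: Pereira (a Collar holder) before Lund, Mendoza, Okafor and Szabo (not a Collar holder).
Lund, Mendoza, Okafor and Szabo all have roll number 865, so the next rule applies.
Among Lund, Mendoza, Okafor and Szabo, alphabetically by surname: Lund before Mendoza before Okafor before Szabo.
Full order: Fontaine, Pereira, Lund, Mendoza, Okafor, Szabo.

Fontaine, Pereira, Lund, Mendoza, Okafor, Szabo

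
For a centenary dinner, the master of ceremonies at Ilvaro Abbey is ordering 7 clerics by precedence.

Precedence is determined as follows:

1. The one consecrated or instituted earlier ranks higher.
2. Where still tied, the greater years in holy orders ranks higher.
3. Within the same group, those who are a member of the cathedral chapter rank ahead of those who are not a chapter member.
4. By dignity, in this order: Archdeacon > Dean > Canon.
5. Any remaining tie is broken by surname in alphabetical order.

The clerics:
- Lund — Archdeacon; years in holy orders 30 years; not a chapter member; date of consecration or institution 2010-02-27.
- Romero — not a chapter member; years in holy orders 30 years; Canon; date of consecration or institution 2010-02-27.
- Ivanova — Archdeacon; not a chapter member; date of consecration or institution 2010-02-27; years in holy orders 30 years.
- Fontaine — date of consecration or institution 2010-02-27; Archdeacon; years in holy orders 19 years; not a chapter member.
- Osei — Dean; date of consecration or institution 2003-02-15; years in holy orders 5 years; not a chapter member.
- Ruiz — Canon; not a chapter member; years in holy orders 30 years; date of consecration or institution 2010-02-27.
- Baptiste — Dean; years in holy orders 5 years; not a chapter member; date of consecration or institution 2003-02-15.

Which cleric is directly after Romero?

By date of consecration or institution (earlier first): Baptiste and Osei (both 2003-02-15); then Ivanova, Lund, Romero, Ruiz and Fontaine (each 2010-02-27).
Baptiste and Osei both have years in holy orders 5 years, so the next rule applies.
Baptiste and Osei are each not a chapter member, so the next rule applies.
Baptiste and Osei are each Dean, so the next rule applies.
Among Baptiste and Osei, alphabetically by surname: Baptiste before Osei.
Among Ivanova, Lund, Romero, Ruiz and Fontaine, by years in holy orders (higher first): Ivanova, Lund, Romero and Ruiz (30 years) before Fontaine (19 years).
Ivanova, Lund, Romero and Ruiz are each not a chapter member, so the next rule applies.
Among Ivanova, Lund, Romero and Ruiz, by dignity: Ivanova and Lund (Archdeacon) before Romero and Ruiz (Canon).
Among Ivanova and Lund, alphabetically by surname: Ivanova before Lund.
Among Romero and Ruiz, alphabetically by surname: Romero before Ruiz.
Order: Baptiste, Osei, Ivanova, Lund, Romero, Ruiz, Fontaine.

Ruiz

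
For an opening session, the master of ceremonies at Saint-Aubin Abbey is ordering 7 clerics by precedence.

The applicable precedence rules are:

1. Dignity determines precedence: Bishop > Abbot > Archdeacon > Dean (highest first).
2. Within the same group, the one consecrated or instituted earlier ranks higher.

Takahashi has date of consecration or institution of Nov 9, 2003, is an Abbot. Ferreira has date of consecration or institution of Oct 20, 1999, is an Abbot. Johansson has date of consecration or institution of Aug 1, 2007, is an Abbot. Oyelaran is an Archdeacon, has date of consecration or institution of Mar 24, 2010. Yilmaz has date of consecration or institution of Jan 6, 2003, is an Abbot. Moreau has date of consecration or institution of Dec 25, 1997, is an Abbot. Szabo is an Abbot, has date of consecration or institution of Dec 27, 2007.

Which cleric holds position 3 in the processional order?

By dignity: Moreau, Ferreira, Yilmaz, Takahashi, Johansson and Szabo (Abbot); then Oyelaran (Archdeacon).
Among Moreau, Ferreira, Yilmaz, Takahashi, Johansson and Szabo, by date of consecration or institution (earlier first): Moreau (Dec 25, 1997) before Ferreira (Oct 20, 1999) before Yilmaz (Jan 6, 2003) before Takahashi (Nov 9, 2003) before Johansson (Aug 1, 2007) before Szabo (Dec 27, 2007).
Order: Moreau, Ferreira, Yilmaz, Takahashi, Johansson, Szabo, Oyelaran.

Yilmaz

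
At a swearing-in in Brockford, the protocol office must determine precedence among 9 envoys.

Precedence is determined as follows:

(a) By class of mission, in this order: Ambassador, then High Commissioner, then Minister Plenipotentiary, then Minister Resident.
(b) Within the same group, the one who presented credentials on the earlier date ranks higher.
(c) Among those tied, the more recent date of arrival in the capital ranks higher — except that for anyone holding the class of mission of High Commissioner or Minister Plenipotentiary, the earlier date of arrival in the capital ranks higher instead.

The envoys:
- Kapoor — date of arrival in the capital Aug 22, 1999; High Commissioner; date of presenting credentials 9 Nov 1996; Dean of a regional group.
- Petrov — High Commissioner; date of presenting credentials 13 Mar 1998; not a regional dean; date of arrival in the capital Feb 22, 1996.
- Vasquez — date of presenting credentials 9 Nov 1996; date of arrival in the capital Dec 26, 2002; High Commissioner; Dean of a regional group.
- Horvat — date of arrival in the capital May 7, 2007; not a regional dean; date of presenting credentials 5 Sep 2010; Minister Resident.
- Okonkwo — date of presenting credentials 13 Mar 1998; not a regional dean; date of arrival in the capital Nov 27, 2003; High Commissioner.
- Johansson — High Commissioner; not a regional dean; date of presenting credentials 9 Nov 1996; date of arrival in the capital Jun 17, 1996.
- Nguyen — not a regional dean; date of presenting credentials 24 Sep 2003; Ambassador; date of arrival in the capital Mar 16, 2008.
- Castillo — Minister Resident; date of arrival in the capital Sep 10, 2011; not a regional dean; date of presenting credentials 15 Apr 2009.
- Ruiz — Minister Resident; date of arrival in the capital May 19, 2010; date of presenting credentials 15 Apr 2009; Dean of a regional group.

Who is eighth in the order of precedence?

By class of mission: Nguyen (Ambassador); then Johansson, Kapoor, Vasquez, Petrov and Okonkwo (High Commissioner); then Castillo, Ruiz and Horvat (Minister Resident).
Among Johansson, Kapoor, Vasquez, Petrov and Okonkwo, by date of presenting credentials (earlier first): Johansson, Kapoor and Vasquez (9 Nov 1996) before Petrov and Okonkwo (13 Mar 1998).
Among Johansson, Kapoor and Vasquez, by date of arrival in the capital (earlier first) (reversed rule for this group): Johansson (Jun 17, 1996) before Kapoor (Aug 22, 1999) before Vasquez (Dec 26, 2002).
Among Petrov and Okonkwo, by date of arrival in the capital (earlier first) (reversed rule for this group): Petrov (Feb 22, 1996) before Okonkwo (Nov 27, 2003).
Among Castillo, Ruiz and Horvat, by date of presenting credentials (earlier first): Castillo and Ruiz (15 Apr 2009) before Horvat (5 Sep 2010).
Among Castillo and Ruiz, by date of arrival in the capital (later first): Castillo (Sep 10, 2011) before Ruiz (May 19, 2010).
Order: Nguyen, Johansson, Kapoor, Vasquez, Petrov, Okonkwo, Castillo, Ruiz, Horvat.

Ruiz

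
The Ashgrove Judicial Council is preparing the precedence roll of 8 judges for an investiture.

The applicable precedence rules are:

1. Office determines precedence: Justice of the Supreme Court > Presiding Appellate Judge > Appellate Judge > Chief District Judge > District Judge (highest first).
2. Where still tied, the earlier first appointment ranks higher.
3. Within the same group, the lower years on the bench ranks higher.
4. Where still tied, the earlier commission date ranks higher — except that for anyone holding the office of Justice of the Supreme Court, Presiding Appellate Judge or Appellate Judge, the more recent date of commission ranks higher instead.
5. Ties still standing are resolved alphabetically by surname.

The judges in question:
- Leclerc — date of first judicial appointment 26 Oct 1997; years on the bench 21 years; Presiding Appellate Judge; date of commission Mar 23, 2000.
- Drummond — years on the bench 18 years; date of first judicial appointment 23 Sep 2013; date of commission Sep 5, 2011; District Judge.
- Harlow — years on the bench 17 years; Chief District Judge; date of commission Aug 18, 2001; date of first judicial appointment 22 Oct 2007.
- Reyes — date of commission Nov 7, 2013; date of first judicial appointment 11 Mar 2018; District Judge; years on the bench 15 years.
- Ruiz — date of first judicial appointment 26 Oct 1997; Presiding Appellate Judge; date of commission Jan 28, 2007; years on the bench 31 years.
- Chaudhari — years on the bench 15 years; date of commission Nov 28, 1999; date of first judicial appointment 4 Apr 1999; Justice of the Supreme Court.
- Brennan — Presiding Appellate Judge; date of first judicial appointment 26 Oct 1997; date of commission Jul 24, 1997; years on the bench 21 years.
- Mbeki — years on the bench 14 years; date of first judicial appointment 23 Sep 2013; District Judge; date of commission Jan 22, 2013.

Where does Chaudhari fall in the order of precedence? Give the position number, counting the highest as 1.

1

By office: Chaudhari (Justice of the Supreme Court); then Leclerc, Brennan and Ruiz (Presiding Appellate Judge); then Harlow (Chief District Judge); then Mbeki, Drummond and Reyes (District Judge).
Leclerc, Brennan and Ruiz all have date of first judicial appointment 26 Oct 1997, so the next rule applies.
Among Leclerc, Brennan and Ruiz, by years on the bench (lower first): Leclerc and Brennan (21 years) before Ruiz (31 years).
Among Leclerc and Brennan, by date of commission (later first) (reversed rule for this group): Leclerc (Mar 23, 2000) before Brennan (Jul 24, 1997).
Among Mbeki, Drummond and Reyes, by date of first judicial appointment (earlier first): Mbeki and Drummond (23 Sep 2013) before Reyes (11 Mar 2018).
Among Mbeki and Drummond, by years on the bench (lower first): Mbeki (14 years) before Drummond (18 years).
Order: Chaudhari, Leclerc, Brennan, Ruiz, Harlow, Mbeki, Drummond, Reyes. So position 1.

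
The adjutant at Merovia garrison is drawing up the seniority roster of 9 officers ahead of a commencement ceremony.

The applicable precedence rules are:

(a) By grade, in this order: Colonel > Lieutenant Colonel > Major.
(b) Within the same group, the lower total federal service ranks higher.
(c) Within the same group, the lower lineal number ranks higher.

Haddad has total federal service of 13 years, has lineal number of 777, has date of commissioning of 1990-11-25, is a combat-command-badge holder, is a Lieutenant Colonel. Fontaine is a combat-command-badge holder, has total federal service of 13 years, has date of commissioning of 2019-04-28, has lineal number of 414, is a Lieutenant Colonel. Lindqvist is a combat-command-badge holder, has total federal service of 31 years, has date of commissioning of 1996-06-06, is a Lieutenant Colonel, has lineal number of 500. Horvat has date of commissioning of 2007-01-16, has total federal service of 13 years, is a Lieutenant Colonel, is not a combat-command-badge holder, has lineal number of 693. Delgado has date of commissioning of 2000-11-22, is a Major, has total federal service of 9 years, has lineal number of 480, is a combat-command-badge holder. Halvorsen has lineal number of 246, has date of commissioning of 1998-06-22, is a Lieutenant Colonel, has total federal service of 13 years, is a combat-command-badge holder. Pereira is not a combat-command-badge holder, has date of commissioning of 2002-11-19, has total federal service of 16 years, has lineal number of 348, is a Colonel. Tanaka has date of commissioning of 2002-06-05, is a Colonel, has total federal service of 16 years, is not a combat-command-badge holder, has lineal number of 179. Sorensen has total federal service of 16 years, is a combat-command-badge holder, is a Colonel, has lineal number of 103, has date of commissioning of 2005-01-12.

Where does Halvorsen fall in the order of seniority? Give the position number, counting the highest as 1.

4

By grade: Sorensen, Tanaka and Pereira (Colonel); then Halvorsen, Fontaine, Horvat, Haddad and Lindqvist (Lieutenant Colonel); then Delgado (Major).
Sorensen, Tanaka and Pereira all have total federal service 16 years, so the next rule applies.
Among Sorensen, Tanaka and Pereira, by lineal number (lower first): Sorensen (103) before Tanaka (179) before Pereira (348).
Among Halvorsen, Fontaine, Horvat, Haddad and Lindqvist, by total federal service (lower first): Halvorsen, Fontaine, Horvat and Haddad (13 years) before Lindqvist (31 years).
Among Halvorsen, Fontaine, Horvat and Haddad, by lineal number (lower first): Halvorsen (246) before Fontaine (414) before Horvat (693) before Haddad (777).
Order: Sorensen, Tanaka, Pereira, Halvorsen, Fontaine, Horvat, Haddad, Lindqvist, Delgado. So position 4.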